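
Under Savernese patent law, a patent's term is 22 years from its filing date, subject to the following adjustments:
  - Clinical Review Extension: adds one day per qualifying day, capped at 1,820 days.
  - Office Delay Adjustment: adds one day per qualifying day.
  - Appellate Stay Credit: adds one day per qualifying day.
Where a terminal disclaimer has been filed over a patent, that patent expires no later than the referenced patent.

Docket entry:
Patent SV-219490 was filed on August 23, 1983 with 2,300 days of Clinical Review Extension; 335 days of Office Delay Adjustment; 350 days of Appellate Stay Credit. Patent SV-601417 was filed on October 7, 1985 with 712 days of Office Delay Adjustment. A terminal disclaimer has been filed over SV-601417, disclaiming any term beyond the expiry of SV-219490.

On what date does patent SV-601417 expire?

Natural term of SV-601417:
  Base: filing + 22 years → 7 October 2007.
  Office Delay Adjustment: +712 days → 18 September 2009.
Expiry of referenced patent SV-219490:
  Base: filing + 22 years → 23 August 2005.
  Clinical Review Extension: 2300 days claimed exceeds the 1820-day cap, so +1820 days → 17 August 2010.
  Office Delay Adjustment: +335 days → 18 July 2011.
  Appellate Stay Credit: +350 days → 2 July 2012.
Terminal disclaimer: SV-601417 expires on the earlier of 18 September 2009 and 2 July 2012.

2009-09-18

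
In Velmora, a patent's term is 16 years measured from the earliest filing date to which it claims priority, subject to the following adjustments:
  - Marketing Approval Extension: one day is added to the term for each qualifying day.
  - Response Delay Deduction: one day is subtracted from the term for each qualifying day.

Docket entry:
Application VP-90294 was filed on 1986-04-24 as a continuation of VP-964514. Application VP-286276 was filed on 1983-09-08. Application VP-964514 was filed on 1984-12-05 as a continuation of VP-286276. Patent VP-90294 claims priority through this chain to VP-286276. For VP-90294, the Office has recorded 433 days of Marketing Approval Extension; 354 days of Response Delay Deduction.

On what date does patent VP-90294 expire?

November 26, 1999

Earliest priority filing: 8 September 1983.
Base term: 8 September 1983 + 16 years → 8 September 1999.
Marketing Approval Extension: +433 days → 14 November 2000.
Response Delay Deduction: −354 days → 26 November 1999.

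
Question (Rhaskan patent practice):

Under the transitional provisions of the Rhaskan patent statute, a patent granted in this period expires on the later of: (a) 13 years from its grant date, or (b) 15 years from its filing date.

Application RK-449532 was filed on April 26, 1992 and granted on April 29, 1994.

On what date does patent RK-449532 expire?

(a) grant + 13 years → 29 April 2007.
(b) filing + 15 years → 26 April 2007.
Later of the two: 29 April 2007.

2007-04-29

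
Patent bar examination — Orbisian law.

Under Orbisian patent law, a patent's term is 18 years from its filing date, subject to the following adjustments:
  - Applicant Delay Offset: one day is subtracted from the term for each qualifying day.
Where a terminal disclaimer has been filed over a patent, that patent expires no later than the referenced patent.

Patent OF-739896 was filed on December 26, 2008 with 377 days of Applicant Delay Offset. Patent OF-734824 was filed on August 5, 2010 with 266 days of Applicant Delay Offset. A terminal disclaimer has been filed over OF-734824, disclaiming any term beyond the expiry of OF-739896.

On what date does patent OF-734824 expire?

December 14, 2025

Natural term of OF-734824:
  Base: filing + 18 years → 5 August 2028.
  Applicant Delay Offset: −266 days → 13 November 2027.
Expiry of referenced patent OF-739896:
  Base: filing + 18 years → 26 December 2026.
  Applicant Delay Offset: −377 days → 14 December 2025.
Terminal disclaimer: OF-734824 expires on the earlier of 13 November 2027 and 14 December 2025.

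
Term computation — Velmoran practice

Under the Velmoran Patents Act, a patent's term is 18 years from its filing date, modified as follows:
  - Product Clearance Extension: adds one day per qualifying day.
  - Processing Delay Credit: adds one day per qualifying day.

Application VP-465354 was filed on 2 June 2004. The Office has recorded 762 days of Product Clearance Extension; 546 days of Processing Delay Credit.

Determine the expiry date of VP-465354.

Base term: filing date + 18 years → 2 June 2022.
Product Clearance Extension: +762 days → 3 July 2024.
Processing Delay Credit: +546 days → 31 December 2025.

December 31, 2025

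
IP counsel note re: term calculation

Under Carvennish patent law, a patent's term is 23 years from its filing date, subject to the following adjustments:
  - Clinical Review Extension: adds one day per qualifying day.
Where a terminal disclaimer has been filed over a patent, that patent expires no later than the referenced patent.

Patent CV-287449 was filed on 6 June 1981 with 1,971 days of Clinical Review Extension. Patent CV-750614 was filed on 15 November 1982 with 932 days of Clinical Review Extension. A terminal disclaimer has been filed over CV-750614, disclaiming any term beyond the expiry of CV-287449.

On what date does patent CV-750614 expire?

2008-06-04

Natural term of CV-750614:
  Base: filing + 23 years → 15 November 2005.
  Clinical Review Extension: +932 days → 4 June 2008.
Expiry of referenced patent CV-287449:
  Base: filing + 23 years → 6 June 2004.
  Clinical Review Extension: +1971 days → 29 October 2009.
Terminal disclaimer: CV-750614 expires on the earlier of 4 June 2008 and 29 October 2009.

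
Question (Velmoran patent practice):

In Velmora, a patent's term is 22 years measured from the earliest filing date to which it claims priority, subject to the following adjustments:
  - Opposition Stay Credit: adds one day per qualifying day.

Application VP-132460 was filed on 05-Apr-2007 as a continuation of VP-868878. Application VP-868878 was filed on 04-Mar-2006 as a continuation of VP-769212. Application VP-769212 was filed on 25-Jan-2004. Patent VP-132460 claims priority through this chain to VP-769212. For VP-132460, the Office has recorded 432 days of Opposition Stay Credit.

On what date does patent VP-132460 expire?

April 2, 2027

Earliest priority filing: 25 January 2004.
Base term: 25 January 2004 + 22 years → 25 January 2026.
Opposition Stay Credit: +432 days → 2 April 2027.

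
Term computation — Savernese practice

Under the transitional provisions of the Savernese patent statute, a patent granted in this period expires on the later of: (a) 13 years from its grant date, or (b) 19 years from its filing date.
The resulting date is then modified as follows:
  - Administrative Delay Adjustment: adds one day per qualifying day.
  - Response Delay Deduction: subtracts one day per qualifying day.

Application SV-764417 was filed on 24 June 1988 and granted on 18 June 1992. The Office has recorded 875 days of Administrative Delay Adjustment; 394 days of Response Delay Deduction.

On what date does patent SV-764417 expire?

2008-10-17

(a) grant + 13 years → 18 June 2005.
(b) filing + 19 years → 24 June 2007.
Later of the two: 24 June 2007.
Administrative Delay Adjustment: +875 days → 15 November 2009.
Response Delay Deduction: −394 days → 17 October 2008.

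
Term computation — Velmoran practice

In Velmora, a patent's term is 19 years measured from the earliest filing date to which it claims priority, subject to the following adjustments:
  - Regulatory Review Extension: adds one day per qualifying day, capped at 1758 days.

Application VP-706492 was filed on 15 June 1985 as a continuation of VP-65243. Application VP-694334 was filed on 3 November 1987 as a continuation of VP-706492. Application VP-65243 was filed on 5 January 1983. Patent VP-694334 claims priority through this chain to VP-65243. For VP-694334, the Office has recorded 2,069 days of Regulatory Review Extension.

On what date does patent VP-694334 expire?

October 29, 2006

Earliest priority filing: 5 January 1983.
Base term: 5 January 1983 + 19 years → 5 January 2002.
Regulatory Review Extension: 2069 days claimed exceeds the 1758-day cap, so +1758 days → 29 October 2006.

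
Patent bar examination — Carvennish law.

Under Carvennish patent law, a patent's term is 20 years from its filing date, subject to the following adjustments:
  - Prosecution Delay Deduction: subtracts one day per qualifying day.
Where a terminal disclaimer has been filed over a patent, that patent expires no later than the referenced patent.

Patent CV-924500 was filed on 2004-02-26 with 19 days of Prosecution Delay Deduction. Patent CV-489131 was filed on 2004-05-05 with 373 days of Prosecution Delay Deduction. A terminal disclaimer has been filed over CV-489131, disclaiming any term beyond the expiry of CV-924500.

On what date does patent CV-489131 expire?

April 28, 2023

Natural term of CV-489131:
  Base: filing + 20 years → 5 May 2024.
  Prosecution Delay Deduction: −373 days → 28 April 2023.
Expiry of referenced patent CV-924500:
  Base: filing + 20 years → 26 February 2024.
  Prosecution Delay Deduction: −19 days → 7 February 2024.
Terminal disclaimer: CV-489131 expires on the earlier of 28 April 2023 and 7 February 2024.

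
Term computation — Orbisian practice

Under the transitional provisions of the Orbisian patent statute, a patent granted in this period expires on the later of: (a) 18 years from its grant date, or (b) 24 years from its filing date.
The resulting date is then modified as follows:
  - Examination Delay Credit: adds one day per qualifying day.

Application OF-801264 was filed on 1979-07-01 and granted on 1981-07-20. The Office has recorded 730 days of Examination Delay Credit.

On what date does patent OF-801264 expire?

(a) grant + 18 years → 20 July 1999.
(b) filing + 24 years → 1 July 2003.
Later of the two: 1 July 2003.
Examination Delay Credit: +730 days → 30 June 2005.

June 30, 2005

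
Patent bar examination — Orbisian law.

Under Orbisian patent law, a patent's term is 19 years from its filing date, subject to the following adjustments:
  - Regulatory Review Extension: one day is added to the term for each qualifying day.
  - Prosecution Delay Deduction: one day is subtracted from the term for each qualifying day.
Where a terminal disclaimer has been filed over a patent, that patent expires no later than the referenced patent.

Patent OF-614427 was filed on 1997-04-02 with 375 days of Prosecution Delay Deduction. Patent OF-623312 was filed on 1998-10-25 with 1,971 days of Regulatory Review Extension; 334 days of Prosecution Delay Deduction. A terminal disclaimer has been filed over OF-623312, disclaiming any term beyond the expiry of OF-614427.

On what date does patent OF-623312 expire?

2015-03-24

Natural term of OF-623312:
  Base: filing + 19 years → 25 October 2017.
  Regulatory Review Extension: +1971 days → 19 March 2023.
  Prosecution Delay Deduction: −334 days → 19 April 2022.
Expiry of referenced patent OF-614427:
  Base: filing + 19 years → 2 April 2016.
  Prosecution Delay Deduction: −375 days → 24 March 2015.
Terminal disclaimer: OF-623312 expires on the earlier of 19 April 2022 and 24 March 2015.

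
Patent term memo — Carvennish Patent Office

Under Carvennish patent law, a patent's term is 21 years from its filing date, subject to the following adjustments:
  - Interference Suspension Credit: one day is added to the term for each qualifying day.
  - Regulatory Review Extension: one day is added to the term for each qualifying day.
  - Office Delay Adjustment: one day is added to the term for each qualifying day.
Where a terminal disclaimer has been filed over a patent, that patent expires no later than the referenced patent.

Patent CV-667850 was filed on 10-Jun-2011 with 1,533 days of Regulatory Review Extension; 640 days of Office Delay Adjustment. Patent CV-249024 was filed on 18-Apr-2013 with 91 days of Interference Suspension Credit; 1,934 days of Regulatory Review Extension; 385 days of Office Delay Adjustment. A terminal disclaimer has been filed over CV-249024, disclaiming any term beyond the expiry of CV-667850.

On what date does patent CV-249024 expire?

May 23, 2038

Natural term of CV-249024:
  Base: filing + 21 years → 18 April 2034.
  Interference Suspension Credit: +91 days → 18 July 2034.
  Regulatory Review Extension: +1934 days → 3 November 2039.
  Office Delay Adjustment: +385 days → 22 November 2040.
Expiry of referenced patent CV-667850:
  Base: filing + 21 years → 10 June 2032.
  Regulatory Review Extension: +1533 days → 21 August 2036.
  Office Delay Adjustment: +640 days → 23 May 2038.
Terminal disclaimer: CV-249024 expires on the earlier of 22 November 2040 and 23 May 2038.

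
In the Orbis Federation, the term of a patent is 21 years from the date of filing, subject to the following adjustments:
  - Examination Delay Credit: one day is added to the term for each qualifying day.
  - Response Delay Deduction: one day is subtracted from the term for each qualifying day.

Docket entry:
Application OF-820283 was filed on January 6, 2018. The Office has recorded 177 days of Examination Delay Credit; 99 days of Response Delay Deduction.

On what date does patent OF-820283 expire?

Base term: filing date + 21 years → 6 January 2039.
Examination Delay Credit: +177 days → 2 July 2039.
Response Delay Deduction: −99 days → 25 March 2039.

March 25, 2039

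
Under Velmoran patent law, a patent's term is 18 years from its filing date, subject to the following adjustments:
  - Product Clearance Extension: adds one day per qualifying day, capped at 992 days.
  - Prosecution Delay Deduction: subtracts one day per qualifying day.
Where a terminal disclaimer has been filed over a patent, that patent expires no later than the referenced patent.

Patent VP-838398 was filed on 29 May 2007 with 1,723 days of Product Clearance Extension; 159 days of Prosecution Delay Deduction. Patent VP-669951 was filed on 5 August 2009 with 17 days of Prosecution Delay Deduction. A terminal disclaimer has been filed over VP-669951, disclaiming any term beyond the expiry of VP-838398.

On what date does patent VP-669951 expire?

Natural term of VP-669951:
  Base: filing + 18 years → 5 August 2027.
  Prosecution Delay Deduction: −17 days → 19 July 2027.
Expiry of referenced patent VP-838398:
  Base: filing + 18 years → 29 May 2025.
  Product Clearance Extension: 1723 days claimed exceeds the 992-day cap, so +992 days → 15 February 2028.
  Prosecution Delay Deduction: −159 days → 9 September 2027.
Terminal disclaimer: VP-669951 expires on the earlier of 19 July 2027 and 9 September 2027.

2027-07-19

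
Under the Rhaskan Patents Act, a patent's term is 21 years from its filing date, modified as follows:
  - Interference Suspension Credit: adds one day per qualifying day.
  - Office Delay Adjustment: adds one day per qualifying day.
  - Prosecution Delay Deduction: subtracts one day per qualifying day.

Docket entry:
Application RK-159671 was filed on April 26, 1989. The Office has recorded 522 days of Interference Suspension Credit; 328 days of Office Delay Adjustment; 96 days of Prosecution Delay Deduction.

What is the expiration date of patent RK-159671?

May 19, 2012

Base term: filing date + 21 years → 26 April 2010.
Interference Suspension Credit: +522 days → 30 September 2011.
Office Delay Adjustment: +328 days → 23 August 2012.
Prosecution Delay Deduction: −96 days → 19 May 2012.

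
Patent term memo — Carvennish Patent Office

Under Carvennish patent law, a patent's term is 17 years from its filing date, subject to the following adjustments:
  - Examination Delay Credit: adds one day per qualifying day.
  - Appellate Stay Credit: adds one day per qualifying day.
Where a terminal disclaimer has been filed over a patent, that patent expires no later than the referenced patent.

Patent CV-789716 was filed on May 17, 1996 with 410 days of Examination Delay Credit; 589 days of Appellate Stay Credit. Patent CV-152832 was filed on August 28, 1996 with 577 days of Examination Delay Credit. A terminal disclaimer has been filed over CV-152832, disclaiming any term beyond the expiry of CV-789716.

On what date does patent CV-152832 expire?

2015-03-28

Natural term of CV-152832:
  Base: filing + 17 years → 28 August 2013.
  Examination Delay Credit: +577 days → 28 March 2015.
Expiry of referenced patent CV-789716:
  Base: filing + 17 years → 17 May 2013.
  Examination Delay Credit: +410 days → 1 July 2014.
  Appellate Stay Credit: +589 days → 10 February 2016.
Terminal disclaimer: CV-152832 expires on the earlier of 28 March 2015 and 10 February 2016.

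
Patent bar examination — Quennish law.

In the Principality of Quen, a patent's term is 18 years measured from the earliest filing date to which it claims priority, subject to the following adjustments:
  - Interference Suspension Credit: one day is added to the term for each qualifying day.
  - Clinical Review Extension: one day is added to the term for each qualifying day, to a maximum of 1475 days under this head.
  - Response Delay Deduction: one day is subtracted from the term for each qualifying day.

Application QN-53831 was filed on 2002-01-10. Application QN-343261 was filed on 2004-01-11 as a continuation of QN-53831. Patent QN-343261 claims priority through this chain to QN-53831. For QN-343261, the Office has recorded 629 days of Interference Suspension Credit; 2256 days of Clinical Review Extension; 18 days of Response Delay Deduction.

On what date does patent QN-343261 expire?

Earliest priority filing: 10 January 2002.
Base term: 10 January 2002 + 18 years → 10 January 2020.
Interference Suspension Credit: +629 days → 30 September 2021.
Clinical Review Extension: 2256 days claimed exceeds the 1475-day cap, so +1475 days → 14 October 2025.
Response Delay Deduction: −18 days → 26 September 2025.

2025-09-26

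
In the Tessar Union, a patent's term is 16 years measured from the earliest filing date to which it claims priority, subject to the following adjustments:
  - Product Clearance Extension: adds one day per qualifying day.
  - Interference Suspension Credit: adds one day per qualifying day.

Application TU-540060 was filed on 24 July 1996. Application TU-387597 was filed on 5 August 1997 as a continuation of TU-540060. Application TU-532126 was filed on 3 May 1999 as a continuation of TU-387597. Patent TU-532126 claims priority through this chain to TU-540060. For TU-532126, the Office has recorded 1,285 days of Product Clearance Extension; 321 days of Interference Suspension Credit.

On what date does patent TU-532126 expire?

Earliest priority filing: 24 July 1996.
Base term: 24 July 1996 + 16 years → 24 July 2012.
Product Clearance Extension: +1285 days → 30 January 2016.
Interference Suspension Credit: +321 days → 16 December 2016.

December 16, 2016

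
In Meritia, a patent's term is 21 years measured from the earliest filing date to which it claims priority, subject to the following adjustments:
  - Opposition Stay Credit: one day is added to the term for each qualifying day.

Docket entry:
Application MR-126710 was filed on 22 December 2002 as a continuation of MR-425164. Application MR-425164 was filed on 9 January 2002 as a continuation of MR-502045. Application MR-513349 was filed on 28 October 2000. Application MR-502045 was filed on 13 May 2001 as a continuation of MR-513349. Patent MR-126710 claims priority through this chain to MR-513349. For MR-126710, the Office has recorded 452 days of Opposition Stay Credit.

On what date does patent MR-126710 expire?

January 23, 2023

Earliest priority filing: 28 October 2000.
Base term: 28 October 2000 + 21 years → 28 October 2021.
Opposition Stay Credit: +452 days → 23 January 2023.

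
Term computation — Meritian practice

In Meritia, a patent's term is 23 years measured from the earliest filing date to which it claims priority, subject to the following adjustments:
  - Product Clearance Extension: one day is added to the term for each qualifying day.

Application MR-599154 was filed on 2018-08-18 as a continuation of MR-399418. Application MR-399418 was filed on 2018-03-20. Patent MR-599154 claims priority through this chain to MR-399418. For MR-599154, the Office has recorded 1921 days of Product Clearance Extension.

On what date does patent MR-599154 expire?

2046-06-23

Earliest priority filing: 20 March 2018.
Base term: 20 March 2018 + 23 years → 20 March 2041.
Product Clearance Extension: +1921 days → 23 June 2046.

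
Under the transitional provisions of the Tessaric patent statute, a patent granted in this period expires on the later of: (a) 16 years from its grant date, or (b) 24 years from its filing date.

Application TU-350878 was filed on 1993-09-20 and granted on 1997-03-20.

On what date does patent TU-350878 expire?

(a) grant + 16 years → 20 March 2013.
(b) filing + 24 years → 20 September 2017.
Later of the two: 20 September 2017.

September 20, 2017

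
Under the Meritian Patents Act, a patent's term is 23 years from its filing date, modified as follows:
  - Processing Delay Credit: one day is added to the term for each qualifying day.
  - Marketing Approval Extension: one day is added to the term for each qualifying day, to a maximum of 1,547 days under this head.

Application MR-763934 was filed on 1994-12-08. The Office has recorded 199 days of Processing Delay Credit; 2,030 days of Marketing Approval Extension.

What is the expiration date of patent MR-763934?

Base term: filing date + 23 years → 8 December 2017.
Processing Delay Credit: +199 days → 25 June 2018.
Marketing Approval Extension: 2030 days claimed exceeds the 1547-day cap, so +1547 days → 19 September 2022.

September 19, 2022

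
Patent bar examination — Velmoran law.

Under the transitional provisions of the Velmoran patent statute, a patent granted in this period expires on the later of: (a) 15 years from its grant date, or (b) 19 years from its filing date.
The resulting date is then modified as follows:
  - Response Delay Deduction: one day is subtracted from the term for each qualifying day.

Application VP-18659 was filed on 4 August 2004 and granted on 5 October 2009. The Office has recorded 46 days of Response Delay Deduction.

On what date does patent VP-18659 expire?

2024-08-20

(a) grant + 15 years → 5 October 2024.
(b) filing + 19 years → 4 August 2023.
Later of the two: 5 October 2024.
Response Delay Deduction: −46 days → 20 August 2024.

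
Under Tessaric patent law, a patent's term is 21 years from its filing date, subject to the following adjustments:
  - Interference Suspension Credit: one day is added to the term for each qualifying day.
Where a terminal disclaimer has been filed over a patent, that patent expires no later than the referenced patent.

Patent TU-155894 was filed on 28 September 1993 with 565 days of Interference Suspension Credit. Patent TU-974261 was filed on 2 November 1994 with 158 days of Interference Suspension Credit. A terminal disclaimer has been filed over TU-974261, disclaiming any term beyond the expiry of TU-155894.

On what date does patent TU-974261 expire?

Natural term of TU-974261:
  Base: filing + 21 years → 2 November 2015.
  Interference Suspension Credit: +158 days → 8 April 2016.
Expiry of referenced patent TU-155894:
  Base: filing + 21 years → 28 September 2014.
  Interference Suspension Credit: +565 days → 15 April 2016.
Terminal disclaimer: TU-974261 expires on the earlier of 8 April 2016 and 15 April 2016.

April 8, 2016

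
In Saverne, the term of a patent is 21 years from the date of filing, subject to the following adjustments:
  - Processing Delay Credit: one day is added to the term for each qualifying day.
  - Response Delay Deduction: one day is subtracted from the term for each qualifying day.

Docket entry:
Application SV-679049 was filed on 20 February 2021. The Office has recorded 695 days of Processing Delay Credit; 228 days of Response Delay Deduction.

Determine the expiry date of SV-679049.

2043-06-02

Base term: filing date + 21 years → 20 February 2042.
Processing Delay Credit: +695 days → 16 January 2044.
Response Delay Deduction: −228 days → 2 June 2043.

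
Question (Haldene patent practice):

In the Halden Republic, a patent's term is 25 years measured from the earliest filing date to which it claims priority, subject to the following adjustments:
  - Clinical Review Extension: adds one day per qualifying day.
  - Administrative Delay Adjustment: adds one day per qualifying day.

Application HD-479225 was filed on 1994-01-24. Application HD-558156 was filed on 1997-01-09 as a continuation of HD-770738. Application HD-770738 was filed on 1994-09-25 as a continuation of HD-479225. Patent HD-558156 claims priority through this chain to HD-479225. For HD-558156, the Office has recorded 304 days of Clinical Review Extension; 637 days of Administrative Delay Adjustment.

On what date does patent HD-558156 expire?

August 22, 2021

Earliest priority filing: 24 January 1994.
Base term: 24 January 1994 + 25 years → 24 January 2019.
Clinical Review Extension: +304 days → 24 November 2019.
Administrative Delay Adjustment: +637 days → 22 August 2021.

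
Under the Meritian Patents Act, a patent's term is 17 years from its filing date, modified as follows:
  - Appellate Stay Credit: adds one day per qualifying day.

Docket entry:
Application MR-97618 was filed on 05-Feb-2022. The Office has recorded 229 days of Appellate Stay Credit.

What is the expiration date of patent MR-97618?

September 22, 2039

Base term: filing date + 17 years → 5 February 2039.
Appellate Stay Credit: +229 days → 22 September 2039.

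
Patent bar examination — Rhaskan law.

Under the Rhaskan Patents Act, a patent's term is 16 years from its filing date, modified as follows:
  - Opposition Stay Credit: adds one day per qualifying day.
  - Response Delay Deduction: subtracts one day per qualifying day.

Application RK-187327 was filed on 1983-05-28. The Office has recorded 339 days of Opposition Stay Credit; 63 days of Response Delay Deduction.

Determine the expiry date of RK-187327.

2000-02-28

Base term: filing date + 16 years → 28 May 1999.
Opposition Stay Credit: +339 days → 1 May 2000.
Response Delay Deduction: −63 days → 28 February 2000.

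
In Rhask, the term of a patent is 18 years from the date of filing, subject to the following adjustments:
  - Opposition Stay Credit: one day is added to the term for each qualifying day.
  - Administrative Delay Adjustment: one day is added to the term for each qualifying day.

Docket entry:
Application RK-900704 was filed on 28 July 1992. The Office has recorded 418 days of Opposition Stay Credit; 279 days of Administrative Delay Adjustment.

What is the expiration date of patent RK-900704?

June 24, 2012

Base term: filing date + 18 years → 28 July 2010.
Opposition Stay Credit: +418 days → 19 September 2011.
Administrative Delay Adjustment: +279 days → 24 June 2012.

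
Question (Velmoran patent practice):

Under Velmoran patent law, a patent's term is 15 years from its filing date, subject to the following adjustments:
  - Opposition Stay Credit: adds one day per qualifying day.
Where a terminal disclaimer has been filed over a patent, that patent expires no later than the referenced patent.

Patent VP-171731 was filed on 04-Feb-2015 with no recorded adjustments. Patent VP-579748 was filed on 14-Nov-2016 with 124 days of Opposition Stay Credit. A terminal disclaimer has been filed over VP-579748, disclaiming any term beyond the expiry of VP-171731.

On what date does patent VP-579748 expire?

Natural term of VP-579748:
  Base: filing + 15 years → 14 November 2031.
  Opposition Stay Credit: +124 days → 17 March 2032.
Expiry of referenced patent VP-171731:
  Base: filing + 15 years → 4 February 2030.
Terminal disclaimer: VP-579748 expires on the earlier of 17 March 2032 and 4 February 2030.

2030-02-04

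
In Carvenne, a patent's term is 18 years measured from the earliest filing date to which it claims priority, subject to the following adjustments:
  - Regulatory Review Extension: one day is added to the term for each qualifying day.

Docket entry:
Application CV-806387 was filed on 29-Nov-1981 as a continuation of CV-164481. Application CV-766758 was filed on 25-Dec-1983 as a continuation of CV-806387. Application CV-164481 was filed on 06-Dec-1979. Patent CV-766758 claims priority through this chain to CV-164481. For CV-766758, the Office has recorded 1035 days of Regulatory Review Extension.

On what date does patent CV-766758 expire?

2000-10-06

Earliest priority filing: 6 December 1979.
Base term: 6 December 1979 + 18 years → 6 December 1997.
Regulatory Review Extension: +1035 days → 6 October 2000.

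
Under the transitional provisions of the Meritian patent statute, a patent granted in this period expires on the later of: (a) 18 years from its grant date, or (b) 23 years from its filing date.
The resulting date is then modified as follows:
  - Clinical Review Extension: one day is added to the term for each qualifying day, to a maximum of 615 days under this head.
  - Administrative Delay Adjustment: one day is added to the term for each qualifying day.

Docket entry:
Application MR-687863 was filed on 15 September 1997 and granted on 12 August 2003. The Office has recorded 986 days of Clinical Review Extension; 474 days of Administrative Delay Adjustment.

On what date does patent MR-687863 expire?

(a) grant + 18 years → 12 August 2021.
(b) filing + 23 years → 15 September 2020.
Later of the two: 12 August 2021.
Clinical Review Extension: 986 days claimed exceeds the 615-day cap, so +615 days → 19 April 2023.
Administrative Delay Adjustment: +474 days → 5 August 2024.

August 5, 2024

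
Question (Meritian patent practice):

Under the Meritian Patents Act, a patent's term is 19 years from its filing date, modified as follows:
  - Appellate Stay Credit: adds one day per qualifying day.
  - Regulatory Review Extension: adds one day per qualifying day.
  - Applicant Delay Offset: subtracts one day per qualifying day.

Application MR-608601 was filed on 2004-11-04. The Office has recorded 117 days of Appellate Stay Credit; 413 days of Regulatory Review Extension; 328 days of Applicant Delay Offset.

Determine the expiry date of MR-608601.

Base term: filing date + 19 years → 4 November 2023.
Appellate Stay Credit: +117 days → 29 February 2024.
Regulatory Review Extension: +413 days → 17 April 2025.
Applicant Delay Offset: −328 days → 24 May 2024.

2024-05-24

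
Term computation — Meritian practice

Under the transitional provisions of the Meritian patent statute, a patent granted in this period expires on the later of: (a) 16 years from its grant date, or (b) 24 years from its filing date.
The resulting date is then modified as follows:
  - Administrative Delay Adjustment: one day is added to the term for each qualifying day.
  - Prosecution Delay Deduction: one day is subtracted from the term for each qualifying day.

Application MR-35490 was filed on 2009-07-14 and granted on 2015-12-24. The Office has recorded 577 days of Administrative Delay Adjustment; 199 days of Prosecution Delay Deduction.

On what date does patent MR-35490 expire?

2034-07-27

(a) grant + 16 years → 24 December 2031.
(b) filing + 24 years → 14 July 2033.
Later of the two: 14 July 2033.
Administrative Delay Adjustment: +577 days → 11 February 2035.
Prosecution Delay Deduction: −199 days → 27 July 2034.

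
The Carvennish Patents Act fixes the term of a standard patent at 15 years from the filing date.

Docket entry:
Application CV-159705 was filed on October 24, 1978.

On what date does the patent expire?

October 24, 1993

Filing date + 15 years → 24 October 1993.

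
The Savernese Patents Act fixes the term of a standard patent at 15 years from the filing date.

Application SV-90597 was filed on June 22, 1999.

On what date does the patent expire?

June 22, 2014

Filing date + 15 years → 22 June 2014.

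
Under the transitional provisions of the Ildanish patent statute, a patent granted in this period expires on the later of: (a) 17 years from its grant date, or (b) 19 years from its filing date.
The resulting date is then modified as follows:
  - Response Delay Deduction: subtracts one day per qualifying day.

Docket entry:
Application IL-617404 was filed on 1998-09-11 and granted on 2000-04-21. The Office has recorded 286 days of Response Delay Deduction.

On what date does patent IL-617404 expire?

November 29, 2016

(a) grant + 17 years → 21 April 2017.
(b) filing + 19 years → 11 September 2017.
Later of the two: 11 September 2017.
Response Delay Deduction: −286 days → 29 November 2016.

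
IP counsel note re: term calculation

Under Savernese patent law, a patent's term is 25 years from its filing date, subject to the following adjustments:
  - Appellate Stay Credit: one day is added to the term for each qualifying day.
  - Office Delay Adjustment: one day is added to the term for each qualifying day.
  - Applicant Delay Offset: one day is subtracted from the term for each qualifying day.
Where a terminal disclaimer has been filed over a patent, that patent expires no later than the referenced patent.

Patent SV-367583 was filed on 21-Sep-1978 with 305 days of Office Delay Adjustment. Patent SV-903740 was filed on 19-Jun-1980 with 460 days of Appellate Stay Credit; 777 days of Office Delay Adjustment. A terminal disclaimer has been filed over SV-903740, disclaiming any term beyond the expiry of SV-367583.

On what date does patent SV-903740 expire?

2004-07-22

Natural term of SV-903740:
  Base: filing + 25 years → 19 June 2005.
  Appellate Stay Credit: +460 days → 22 September 2006.
  Office Delay Adjustment: +777 days → 7 November 2008.
Expiry of referenced patent SV-367583:
  Base: filing + 25 years → 21 September 2003.
  Office Delay Adjustment: +305 days → 22 July 2004.
Terminal disclaimer: SV-903740 expires on the earlier of 7 November 2008 and 22 July 2004.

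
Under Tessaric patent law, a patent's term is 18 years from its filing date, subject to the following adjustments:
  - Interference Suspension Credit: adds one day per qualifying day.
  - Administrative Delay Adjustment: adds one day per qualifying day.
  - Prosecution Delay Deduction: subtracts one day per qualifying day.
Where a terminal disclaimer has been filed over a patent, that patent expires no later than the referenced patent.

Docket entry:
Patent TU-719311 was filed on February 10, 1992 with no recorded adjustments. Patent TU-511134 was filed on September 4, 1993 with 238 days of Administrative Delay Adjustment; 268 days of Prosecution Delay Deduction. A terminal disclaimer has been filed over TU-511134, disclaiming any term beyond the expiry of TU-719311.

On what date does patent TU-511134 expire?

Natural term of TU-511134:
  Base: filing + 18 years → 4 September 2011.
  Administrative Delay Adjustment: +238 days → 29 April 2012.
  Prosecution Delay Deduction: −268 days → 5 August 2011.
Expiry of referenced patent TU-719311:
  Base: filing + 18 years → 10 February 2010.
Terminal disclaimer: TU-511134 expires on the earlier of 5 August 2011 and 10 February 2010.

2010-02-10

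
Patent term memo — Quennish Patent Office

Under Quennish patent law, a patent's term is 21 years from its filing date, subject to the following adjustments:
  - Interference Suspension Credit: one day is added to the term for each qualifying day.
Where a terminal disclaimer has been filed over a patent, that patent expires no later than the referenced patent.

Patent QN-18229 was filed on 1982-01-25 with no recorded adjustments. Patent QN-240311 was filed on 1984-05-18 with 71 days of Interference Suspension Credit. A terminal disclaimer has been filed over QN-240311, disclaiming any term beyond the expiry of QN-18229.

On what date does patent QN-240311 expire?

2003-01-25

Natural term of QN-240311:
  Base: filing + 21 years → 18 May 2005.
  Interference Suspension Credit: +71 days → 28 July 2005.
Expiry of referenced patent QN-18229:
  Base: filing + 21 years → 25 January 2003.
Terminal disclaimer: QN-240311 expires on the earlier of 28 July 2005 and 25 January 2003.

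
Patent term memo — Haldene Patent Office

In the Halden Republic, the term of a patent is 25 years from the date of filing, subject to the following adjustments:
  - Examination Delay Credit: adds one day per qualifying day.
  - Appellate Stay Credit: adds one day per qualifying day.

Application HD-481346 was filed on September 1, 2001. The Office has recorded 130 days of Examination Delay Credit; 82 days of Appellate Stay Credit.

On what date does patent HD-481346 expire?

April 1, 2027

Base term: filing date + 25 years → 1 September 2026.
Examination Delay Credit: +130 days → 9 January 2027.
Appellate Stay Credit: +82 days → 1 April 2027.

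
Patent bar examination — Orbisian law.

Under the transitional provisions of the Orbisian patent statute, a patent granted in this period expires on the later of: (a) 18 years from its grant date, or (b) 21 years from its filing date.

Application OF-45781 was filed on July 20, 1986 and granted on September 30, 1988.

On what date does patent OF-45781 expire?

(a) grant + 18 years → 30 September 2006.
(b) filing + 21 years → 20 July 2007.
Later of the two: 20 July 2007.

July 20, 2007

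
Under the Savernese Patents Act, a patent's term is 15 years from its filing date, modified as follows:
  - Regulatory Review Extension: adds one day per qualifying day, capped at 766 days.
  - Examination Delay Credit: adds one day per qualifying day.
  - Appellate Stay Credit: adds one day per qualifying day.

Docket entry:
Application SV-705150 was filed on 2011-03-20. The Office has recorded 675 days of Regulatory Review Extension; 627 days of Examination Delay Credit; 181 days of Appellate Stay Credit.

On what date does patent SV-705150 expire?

Base term: filing date + 15 years → 20 March 2026.
Regulatory Review Extension: 675 days (within the 766-day cap) → +675 days → 24 January 2028.
Examination Delay Credit: +627 days → 12 October 2029.
Appellate Stay Credit: +181 days → 11 April 2030.

April 11, 2030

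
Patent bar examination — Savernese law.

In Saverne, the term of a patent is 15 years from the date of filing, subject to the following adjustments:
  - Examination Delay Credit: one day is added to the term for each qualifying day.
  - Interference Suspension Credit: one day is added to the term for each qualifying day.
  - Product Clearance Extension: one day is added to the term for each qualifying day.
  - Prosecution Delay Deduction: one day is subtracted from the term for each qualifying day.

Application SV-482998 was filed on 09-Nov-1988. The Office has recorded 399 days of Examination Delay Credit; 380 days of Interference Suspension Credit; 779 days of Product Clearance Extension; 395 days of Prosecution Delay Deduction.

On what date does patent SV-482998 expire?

January 15, 2007

Base term: filing date + 15 years → 9 November 2003.
Examination Delay Credit: +399 days → 12 December 2004.
Interference Suspension Credit: +380 days → 27 December 2005.
Product Clearance Extension: +779 days → 14 February 2008.
Prosecution Delay Deduction: −395 days → 15 January 2007.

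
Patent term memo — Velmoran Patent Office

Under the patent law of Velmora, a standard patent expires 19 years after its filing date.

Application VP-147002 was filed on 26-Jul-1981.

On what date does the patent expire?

Filing date + 19 years → 26 July 2000.

2000-07-26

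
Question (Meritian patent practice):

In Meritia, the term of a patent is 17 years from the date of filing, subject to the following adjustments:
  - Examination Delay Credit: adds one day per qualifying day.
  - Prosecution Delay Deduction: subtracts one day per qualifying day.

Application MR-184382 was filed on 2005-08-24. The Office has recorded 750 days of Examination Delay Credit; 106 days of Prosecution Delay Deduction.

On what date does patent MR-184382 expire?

Base term: filing date + 17 years → 24 August 2022.
Examination Delay Credit: +750 days → 12 September 2024.
Prosecution Delay Deduction: −106 days → 29 May 2024.

May 29, 2024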